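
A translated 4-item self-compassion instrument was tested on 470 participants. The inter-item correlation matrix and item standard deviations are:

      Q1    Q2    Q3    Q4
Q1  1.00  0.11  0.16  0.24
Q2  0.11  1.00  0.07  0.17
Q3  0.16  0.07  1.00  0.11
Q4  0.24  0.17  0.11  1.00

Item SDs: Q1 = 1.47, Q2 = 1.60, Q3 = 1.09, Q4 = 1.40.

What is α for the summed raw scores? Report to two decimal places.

Σσ²ᵢ = 1.47² + 1.60² + 1.09² + 1.40² = 7.8690
Covariances σ_ij = r_ij · s_i · s_j:
  σ(Q1,Q2) = 0.11 × 1.47 × 1.60 = 0.2587
  σ(Q1,Q3) = 0.16 × 1.47 × 1.09 = 0.2564
  σ(Q1,Q4) = 0.24 × 1.47 × 1.40 = 0.4939
  σ(Q2,Q3) = 0.07 × 1.60 × 1.09 = 0.1221
  σ(Q2,Q4) = 0.17 × 1.60 × 1.40 = 0.3808
  σ(Q3,Q4) = 0.11 × 1.09 × 1.40 = 0.1679
σ²_T = Σσ²ᵢ + 2·Σσ_ij = 7.8690 + 2 × 1.6798 = 11.2286
α = (4/3)·(1 − 7.8690/11.2286) = 0.40

α = 0.40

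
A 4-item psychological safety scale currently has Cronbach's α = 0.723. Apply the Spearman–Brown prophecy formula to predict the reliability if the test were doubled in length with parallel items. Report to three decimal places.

Length factor m = 2
α' = m·α / (1 + (m−1)·α)
   = 2 × 0.723 / (1 + (2 − 1) × 0.723)
   = 1.4460 / 1.7230 = 0.839

predicted reliability = 0.839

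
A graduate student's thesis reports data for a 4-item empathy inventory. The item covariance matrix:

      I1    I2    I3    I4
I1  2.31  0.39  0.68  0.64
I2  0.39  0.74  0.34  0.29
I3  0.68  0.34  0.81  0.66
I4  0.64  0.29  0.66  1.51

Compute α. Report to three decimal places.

sum of item variances = 2.31 + 0.74 + 0.81 + 1.51 = 5.37
Sum of off-diagonal covariances = 3.00
Var(T) = 5.37 + 2 × 3.00 = 11.37
α = (k/(k−1))·(1 − sum of item variances/Var(T)) = (4/3)·(1 − 5.37/11.37) = 0.704

α = 0.704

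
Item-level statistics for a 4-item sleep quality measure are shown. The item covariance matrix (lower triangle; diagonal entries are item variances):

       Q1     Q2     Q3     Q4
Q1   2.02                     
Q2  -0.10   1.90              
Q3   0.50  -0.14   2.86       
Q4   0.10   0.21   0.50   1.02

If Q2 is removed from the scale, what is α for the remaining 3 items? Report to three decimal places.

Remaining items: Q1, Q3, Q4 (k = 3).
Σσᵢ² = 2.02 + 2.86 + 1.02 = 5.90
Var(T) = 5.90 + 2 × 1.10 = 8.10
α (item deleted) = (3/2)·(1 − 5.90/8.10) = 0.407

α = 0.407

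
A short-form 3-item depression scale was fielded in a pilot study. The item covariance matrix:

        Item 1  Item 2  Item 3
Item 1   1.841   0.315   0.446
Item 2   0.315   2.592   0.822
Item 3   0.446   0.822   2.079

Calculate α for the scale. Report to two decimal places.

Σσᵢ² = 1.841 + 2.592 + 2.079 = 6.512
Sum of off-diagonal covariances = 1.583
total variance = 6.512 + 2 × 1.583 = 9.678
α = (k/(k−1))·(1 − Σσᵢ²/total variance) = (3/2)·(1 − 6.512/9.678) = 0.49

α = 0.49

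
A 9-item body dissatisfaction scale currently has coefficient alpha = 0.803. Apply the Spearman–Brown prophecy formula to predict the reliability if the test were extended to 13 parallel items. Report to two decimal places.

Length factor m = 13/9 = 1.4444
α' = m·α / (1 + (m−1)·α)
   = 13/9 × 0.803 / (1 + (13/9 − 1) × 0.803)
   = 1.1599 / 1.3569 = 0.85

predicted reliability = 0.85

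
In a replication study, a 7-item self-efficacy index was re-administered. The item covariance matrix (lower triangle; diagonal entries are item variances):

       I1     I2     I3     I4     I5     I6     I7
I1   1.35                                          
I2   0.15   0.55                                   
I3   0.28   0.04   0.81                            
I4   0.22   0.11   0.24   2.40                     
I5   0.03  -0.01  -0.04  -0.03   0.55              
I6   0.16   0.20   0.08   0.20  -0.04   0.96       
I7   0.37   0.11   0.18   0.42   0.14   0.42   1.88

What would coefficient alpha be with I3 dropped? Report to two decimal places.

α = 0.47

Remaining items: I1, I2, I4, I5, I6, I7 (k = 6).
Σσᵢ² = 1.35 + 0.55 + 2.40 + 0.55 + 0.96 + 1.88 = 7.69
Var(T) = 7.69 + 2 × 2.45 = 12.59
α (item deleted) = (6/5)·(1 − 7.69/12.59) = 0.47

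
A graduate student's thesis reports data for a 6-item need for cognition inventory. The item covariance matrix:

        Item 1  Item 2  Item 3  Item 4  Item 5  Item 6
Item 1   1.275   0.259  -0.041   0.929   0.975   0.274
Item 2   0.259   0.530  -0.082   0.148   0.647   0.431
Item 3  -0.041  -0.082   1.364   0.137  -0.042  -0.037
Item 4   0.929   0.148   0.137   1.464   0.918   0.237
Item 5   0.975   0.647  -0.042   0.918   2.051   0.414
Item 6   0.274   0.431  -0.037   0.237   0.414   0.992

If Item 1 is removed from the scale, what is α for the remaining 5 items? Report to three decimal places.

Remaining items: Item 2, Item 3, Item 4, Item 5, Item 6 (k = 5).
Σσᵢ² = 0.530 + 1.364 + 1.464 + 2.051 + 0.992 = 6.401
σ²_total = 6.401 + 2 × 2.771 = 11.943
α (item deleted) = (5/4)·(1 − 6.401/11.943) = 0.580

α = 0.580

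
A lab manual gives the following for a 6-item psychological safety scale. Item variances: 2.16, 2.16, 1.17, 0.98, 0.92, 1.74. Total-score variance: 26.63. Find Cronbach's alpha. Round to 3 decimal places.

ΣVar(i) = 2.16 + 2.16 + 1.17 + 0.98 + 0.92 + 1.74 = 9.13
α = (k/(k−1))·(1 − ΣVar(i)/total variance) = (6/5)·(1 − 9.13/26.63) = 0.789

Cronbach's alpha = 0.789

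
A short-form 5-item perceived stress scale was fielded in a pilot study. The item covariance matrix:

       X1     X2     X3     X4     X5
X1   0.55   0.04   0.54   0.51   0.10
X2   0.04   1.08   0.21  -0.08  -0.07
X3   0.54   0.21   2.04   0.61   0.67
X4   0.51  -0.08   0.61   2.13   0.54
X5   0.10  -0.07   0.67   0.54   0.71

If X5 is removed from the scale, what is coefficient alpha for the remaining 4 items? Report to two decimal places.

Remaining items: X1, X2, X3, X4 (k = 4).
ΣVar(i) = 0.55 + 1.08 + 2.04 + 2.13 = 5.80
Var(T) = 5.80 + 2 × 1.83 = 9.46
α (item deleted) = (4/3)·(1 − 5.80/9.46) = 0.52

coefficient alpha = 0.52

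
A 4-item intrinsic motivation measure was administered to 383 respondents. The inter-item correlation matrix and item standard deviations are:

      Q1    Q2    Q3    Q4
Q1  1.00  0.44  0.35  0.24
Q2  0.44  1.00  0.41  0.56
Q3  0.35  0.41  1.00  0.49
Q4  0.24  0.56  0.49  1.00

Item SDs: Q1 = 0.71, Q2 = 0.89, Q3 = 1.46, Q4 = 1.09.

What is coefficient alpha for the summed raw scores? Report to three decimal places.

α = 0.717

Σσ²ᵢ = 0.71² + 0.89² + 1.46² + 1.09² = 4.6159
Covariances σ_ij = r_ij · s_i · s_j:
  σ(Q1,Q2) = 0.44 × 0.71 × 0.89 = 0.2780
  σ(Q1,Q3) = 0.35 × 0.71 × 1.46 = 0.3628
  σ(Q1,Q4) = 0.24 × 0.71 × 1.09 = 0.1857
  σ(Q2,Q3) = 0.41 × 0.89 × 1.46 = 0.5328
  σ(Q2,Q4) = 0.56 × 0.89 × 1.09 = 0.5433
  σ(Q3,Q4) = 0.49 × 1.46 × 1.09 = 0.7798
σ²_T = Σσ²ᵢ + 2·Σσ_ij = 4.6159 + 2 × 2.6824 = 9.9807
α = (4/3)·(1 − 4.6159/9.9807) = 0.717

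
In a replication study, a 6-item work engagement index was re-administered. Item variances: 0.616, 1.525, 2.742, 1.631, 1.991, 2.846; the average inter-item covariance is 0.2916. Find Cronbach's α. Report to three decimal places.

α = 0.522

Σσᵢ² = 0.616 + 1.525 + 2.742 + 1.631 + 1.991 + 2.846 = 11.351
Sum of the 15 distinct covariances = 15 × 0.2916 = 4.3740
total variance = Σσᵢ² + 2·Σcov = 11.351 + 2 × 4.3740 = 20.0990
α = (6/5)·(1 − 11.351/20.0990) = 0.522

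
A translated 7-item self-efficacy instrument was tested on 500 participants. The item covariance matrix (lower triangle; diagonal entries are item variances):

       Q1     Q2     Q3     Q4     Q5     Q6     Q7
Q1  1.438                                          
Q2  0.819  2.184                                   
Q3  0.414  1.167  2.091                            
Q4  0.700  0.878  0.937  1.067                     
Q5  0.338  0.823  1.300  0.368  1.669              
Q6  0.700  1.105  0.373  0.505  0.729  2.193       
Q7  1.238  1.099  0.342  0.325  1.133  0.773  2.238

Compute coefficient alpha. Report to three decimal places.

Σσᵢ² = 1.438 + 2.184 + 2.091 + 1.067 + 1.669 + 2.193 + 2.238 = 12.880
Sum of off-diagonal covariances = 16.066
σ²_T = 12.880 + 2 × 16.066 = 45.012
α = (k/(k−1))·(1 − Σσᵢ²/σ²_T) = (7/6)·(1 − 12.880/45.012) = 0.833

α = 0.833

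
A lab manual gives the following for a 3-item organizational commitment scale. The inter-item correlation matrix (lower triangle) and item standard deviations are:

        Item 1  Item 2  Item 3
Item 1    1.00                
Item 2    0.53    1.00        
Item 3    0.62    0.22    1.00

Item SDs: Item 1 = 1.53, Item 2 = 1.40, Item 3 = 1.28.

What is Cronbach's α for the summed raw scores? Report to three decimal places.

Σσ²ᵢ = 1.53² + 1.40² + 1.28² = 5.9393
Covariances σ_ij = r_ij · s_i · s_j:
  σ(Item 1,Item 2) = 0.53 × 1.53 × 1.40 = 1.1353
  σ(Item 1,Item 3) = 0.62 × 1.53 × 1.28 = 1.2142
  σ(Item 2,Item 3) = 0.22 × 1.40 × 1.28 = 0.3942
σ²_T = Σσ²ᵢ + 2·Σσ_ij = 5.9393 + 2 × 2.7437 = 11.4267
α = (3/2)·(1 − 5.9393/11.4267) = 0.720

Cronbach's α = 0.720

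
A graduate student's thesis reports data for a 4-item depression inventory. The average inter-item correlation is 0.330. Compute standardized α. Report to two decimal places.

standardized α = 0.66

Standardized α = k·r̄ / (1 + (k−1)·r̄) = 4 × 0.330 / (1 + 3 × 0.330)
  = 1.3200 / 1.9900 = 0.66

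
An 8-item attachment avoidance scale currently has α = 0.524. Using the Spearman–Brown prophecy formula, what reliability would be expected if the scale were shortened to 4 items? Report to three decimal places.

predicted reliability = 0.355

Length factor m = 4/8 = 0.5000
α' = m·α / (1 − (1−m)·α)
   = 4/8 × 0.524 / (1 − (1 − 4/8) × 0.524)
   = 0.2620 / 0.7380 = 0.355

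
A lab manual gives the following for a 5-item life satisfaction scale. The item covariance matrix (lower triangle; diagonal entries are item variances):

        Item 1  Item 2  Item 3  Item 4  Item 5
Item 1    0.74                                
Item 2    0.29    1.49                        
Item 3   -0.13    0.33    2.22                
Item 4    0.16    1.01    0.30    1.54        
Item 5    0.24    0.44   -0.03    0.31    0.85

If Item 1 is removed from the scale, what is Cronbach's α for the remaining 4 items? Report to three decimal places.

α = 0.582

Remaining items: Item 2, Item 3, Item 4, Item 5 (k = 4).
sum of item variances = 1.49 + 2.22 + 1.54 + 0.85 = 6.10
Var(T) = 6.10 + 2 × 2.36 = 10.82
α (item deleted) = (4/3)·(1 − 6.10/10.82) = 0.582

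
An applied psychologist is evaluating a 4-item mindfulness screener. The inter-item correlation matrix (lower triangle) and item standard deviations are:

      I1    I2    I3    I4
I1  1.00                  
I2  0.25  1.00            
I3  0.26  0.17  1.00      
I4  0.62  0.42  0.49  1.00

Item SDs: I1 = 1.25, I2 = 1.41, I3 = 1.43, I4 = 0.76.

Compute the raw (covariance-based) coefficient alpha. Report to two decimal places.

coefficient alpha = 0.64

Σσ²ᵢ = 1.25² + 1.41² + 1.43² + 0.76² = 6.1731
Covariances σ_ij = r_ij · s_i · s_j:
  σ(I1,I2) = 0.25 × 1.25 × 1.41 = 0.4406
  σ(I1,I3) = 0.26 × 1.25 × 1.43 = 0.4647
  σ(I1,I4) = 0.62 × 1.25 × 0.76 = 0.5890
  σ(I2,I3) = 0.17 × 1.41 × 1.43 = 0.3428
  σ(I2,I4) = 0.42 × 1.41 × 0.76 = 0.4501
  σ(I3,I4) = 0.49 × 1.43 × 0.76 = 0.5325
σ²_T = Σσ²ᵢ + 2·Σσ_ij = 6.1731 + 2 × 2.8197 = 11.8125
α = (4/3)·(1 − 6.1731/11.8125) = 0.64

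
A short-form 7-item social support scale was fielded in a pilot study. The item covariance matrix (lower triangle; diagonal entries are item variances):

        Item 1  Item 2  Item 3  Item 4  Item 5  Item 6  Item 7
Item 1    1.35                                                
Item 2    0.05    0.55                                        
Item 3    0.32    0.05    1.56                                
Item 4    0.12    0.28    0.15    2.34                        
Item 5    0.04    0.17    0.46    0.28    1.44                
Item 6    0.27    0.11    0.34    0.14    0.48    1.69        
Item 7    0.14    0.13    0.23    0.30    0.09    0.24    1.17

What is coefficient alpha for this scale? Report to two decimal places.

sum of item variances = 1.35 + 0.55 + 1.56 + 2.34 + 1.44 + 1.69 + 1.17 = 10.10
Sum of the distinct covariances = 4.39
σ²_T = 10.10 + 2 × 4.39 = 18.88
α = (k/(k−1))·(1 − sum of item variances/σ²_T) = (7/6)·(1 − 10.10/18.88) = 0.54

α = 0.54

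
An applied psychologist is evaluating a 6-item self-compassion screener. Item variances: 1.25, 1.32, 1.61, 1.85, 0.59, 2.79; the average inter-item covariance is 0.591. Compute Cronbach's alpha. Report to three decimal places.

Σσᵢ² = 1.25 + 1.32 + 1.61 + 1.85 + 0.59 + 2.79 = 9.41
Sum of the 15 distinct covariances = 15 × 0.591 = 8.865
σ²_total = Σσᵢ² + 2·Σcov = 9.41 + 2 × 8.865 = 27.140
α = (6/5)·(1 − 9.41/27.140) = 0.784

Cronbach's alpha = 0.784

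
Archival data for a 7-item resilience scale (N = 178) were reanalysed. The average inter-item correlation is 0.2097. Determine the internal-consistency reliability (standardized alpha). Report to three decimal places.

Standardized α = k·r̄ / (1 + (k−1)·r̄) = 7 × 0.2097 / (1 + 6 × 0.2097)
  = 1.4679 / 2.2582 = 0.650

α = 0.650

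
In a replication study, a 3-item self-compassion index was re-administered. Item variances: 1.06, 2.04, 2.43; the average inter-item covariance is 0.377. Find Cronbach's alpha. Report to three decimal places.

sum of item variances = 1.06 + 2.04 + 2.43 = 5.53
Sum of the 3 distinct covariances = 3 × 0.377 = 1.131
σ²_total = sum of item variances + 2·Σcov = 5.53 + 2 × 1.131 = 7.792
α = (3/2)·(1 − 5.53/7.792) = 0.435

Cronbach's alpha = 0.435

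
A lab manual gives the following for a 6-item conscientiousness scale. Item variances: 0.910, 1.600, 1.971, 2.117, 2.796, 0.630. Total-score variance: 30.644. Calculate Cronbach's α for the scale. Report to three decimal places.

α = 0.807

sum of item variances = 0.910 + 1.600 + 1.971 + 2.117 + 2.796 + 0.630 = 10.024
α = (k/(k−1))·(1 − sum of item variances/Var(T)) = (6/5)·(1 − 10.024/30.644) = 0.807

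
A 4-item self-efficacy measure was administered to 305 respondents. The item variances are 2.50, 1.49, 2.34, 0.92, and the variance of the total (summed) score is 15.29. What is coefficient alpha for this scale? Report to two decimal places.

α = 0.70

ΣVar(i) = 2.50 + 1.49 + 2.34 + 0.92 = 7.25
α = (k/(k−1))·(1 − ΣVar(i)/σ²_total) = (4/3)·(1 − 7.25/15.29) = 0.70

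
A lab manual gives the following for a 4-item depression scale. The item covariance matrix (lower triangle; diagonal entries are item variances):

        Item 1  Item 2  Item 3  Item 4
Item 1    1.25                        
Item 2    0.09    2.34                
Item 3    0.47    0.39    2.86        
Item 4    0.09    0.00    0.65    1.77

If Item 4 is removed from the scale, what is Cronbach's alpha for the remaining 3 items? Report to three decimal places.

α = 0.341

Remaining items: Item 1, Item 2, Item 3 (k = 3).
ΣVar(i) = 1.25 + 2.34 + 2.86 = 6.45
σ²_total = 6.45 + 2 × 0.95 = 8.35
α (item deleted) = (3/2)·(1 − 6.45/8.35) = 0.341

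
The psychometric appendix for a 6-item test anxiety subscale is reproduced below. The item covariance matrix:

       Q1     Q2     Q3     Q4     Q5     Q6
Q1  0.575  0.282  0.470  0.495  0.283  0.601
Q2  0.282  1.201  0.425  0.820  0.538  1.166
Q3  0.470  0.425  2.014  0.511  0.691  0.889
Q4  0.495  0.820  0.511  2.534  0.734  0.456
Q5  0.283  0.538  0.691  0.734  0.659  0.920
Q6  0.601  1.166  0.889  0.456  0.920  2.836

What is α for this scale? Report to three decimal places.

α = 0.785

Σσᵢ² = 0.575 + 1.201 + 2.014 + 2.534 + 0.659 + 2.836 = 9.819
Sum of off-diagonal covariances = 9.281
Var(T) = 9.819 + 2 × 9.281 = 28.381
α = (k/(k−1))·(1 − Σσᵢ²/Var(T)) = (6/5)·(1 − 9.819/28.381) = 0.785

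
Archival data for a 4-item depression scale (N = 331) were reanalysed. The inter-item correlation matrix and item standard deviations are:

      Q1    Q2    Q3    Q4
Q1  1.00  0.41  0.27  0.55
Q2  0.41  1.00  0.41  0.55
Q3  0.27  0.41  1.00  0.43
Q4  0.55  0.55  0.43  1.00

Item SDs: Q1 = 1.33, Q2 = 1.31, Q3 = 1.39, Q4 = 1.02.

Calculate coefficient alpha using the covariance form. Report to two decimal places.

α = 0.74

Σσ²ᵢ = 1.33² + 1.31² + 1.39² + 1.02² = 6.4575
Covariances σ_ij = r_ij · s_i · s_j:
  σ(Q1,Q2) = 0.41 × 1.33 × 1.31 = 0.7143
  σ(Q1,Q3) = 0.27 × 1.33 × 1.39 = 0.4991
  σ(Q1,Q4) = 0.55 × 1.33 × 1.02 = 0.7461
  σ(Q2,Q3) = 0.41 × 1.31 × 1.39 = 0.7466
  σ(Q2,Q4) = 0.55 × 1.31 × 1.02 = 0.7349
  σ(Q3,Q4) = 0.43 × 1.39 × 1.02 = 0.6097
σ²_T = Σσ²ᵢ + 2·Σσ_ij = 6.4575 + 2 × 4.0507 = 14.5589
α = (4/3)·(1 − 6.4575/14.5589) = 0.74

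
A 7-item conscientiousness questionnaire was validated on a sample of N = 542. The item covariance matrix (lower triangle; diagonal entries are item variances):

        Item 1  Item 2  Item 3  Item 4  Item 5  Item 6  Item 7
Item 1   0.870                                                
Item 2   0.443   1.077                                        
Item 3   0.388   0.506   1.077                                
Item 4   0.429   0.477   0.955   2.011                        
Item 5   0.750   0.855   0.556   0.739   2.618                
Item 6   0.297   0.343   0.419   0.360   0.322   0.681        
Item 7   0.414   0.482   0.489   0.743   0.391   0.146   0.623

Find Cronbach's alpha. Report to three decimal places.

α = 0.818

Σσ²ᵢ = 0.870 + 1.077 + 1.077 + 2.011 + 2.618 + 0.681 + 0.623 = 8.957
Σ_{i<j} σ_ij = 10.504
σ²_total = 8.957 + 2 × 10.504 = 29.965
α = (k/(k−1))·(1 − Σσ²ᵢ/σ²_total) = (7/6)·(1 − 8.957/29.965) = 0.818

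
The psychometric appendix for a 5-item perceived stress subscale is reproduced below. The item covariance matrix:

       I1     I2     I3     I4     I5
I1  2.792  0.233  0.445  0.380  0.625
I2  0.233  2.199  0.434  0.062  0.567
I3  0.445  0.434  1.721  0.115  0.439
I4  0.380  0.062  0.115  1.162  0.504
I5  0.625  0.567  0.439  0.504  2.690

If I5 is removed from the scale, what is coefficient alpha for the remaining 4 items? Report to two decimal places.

coefficient alpha = 0.40

Remaining items: I1, I2, I3, I4 (k = 4).
sum of item variances = 2.792 + 2.199 + 1.721 + 1.162 = 7.874
total variance = 7.874 + 2 × 1.669 = 11.212
α (item deleted) = (4/3)·(1 − 7.874/11.212) = 0.40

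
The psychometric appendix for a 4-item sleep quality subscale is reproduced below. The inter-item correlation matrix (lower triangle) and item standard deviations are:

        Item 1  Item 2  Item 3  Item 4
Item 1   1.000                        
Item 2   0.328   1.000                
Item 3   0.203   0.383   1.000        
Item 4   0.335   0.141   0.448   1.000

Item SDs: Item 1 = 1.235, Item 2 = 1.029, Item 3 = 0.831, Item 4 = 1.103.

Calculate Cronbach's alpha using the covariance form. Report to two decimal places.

Σσ²ᵢ = 1.235² + 1.029² + 0.831² + 1.103² = 4.4912
Covariances σ_ij = r_ij · s_i · s_j:
  σ(Item 1,Item 2) = 0.328 × 1.235 × 1.029 = 0.4168
  σ(Item 1,Item 3) = 0.203 × 1.235 × 0.831 = 0.2083
  σ(Item 1,Item 4) = 0.335 × 1.235 × 1.103 = 0.4563
  σ(Item 2,Item 3) = 0.383 × 1.029 × 0.831 = 0.3275
  σ(Item 2,Item 4) = 0.141 × 1.029 × 1.103 = 0.1600
  σ(Item 3,Item 4) = 0.448 × 0.831 × 1.103 = 0.4106
σ²_T = Σσ²ᵢ + 2·Σσ_ij = 4.4912 + 2 × 1.9795 = 8.4502
α = (4/3)·(1 − 4.4912/8.4502) = 0.62

α = 0.62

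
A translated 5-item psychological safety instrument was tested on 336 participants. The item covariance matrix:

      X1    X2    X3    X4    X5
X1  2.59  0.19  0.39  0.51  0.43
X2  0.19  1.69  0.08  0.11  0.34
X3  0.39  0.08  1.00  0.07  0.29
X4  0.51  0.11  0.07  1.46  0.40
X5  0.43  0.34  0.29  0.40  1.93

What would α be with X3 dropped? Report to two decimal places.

α = 0.45

Remaining items: X1, X2, X4, X5 (k = 4).
sum of item variances = 2.59 + 1.69 + 1.46 + 1.93 = 7.67
total variance = 7.67 + 2 × 1.98 = 11.63
α (item deleted) = (4/3)·(1 − 7.67/11.63) = 0.45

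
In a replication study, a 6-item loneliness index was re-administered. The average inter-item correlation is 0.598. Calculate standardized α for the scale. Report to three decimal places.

α = 0.899

Standardized α = k·r̄ / (1 + (k−1)·r̄) = 6 × 0.598 / (1 + 5 × 0.598)
  = 3.5880 / 3.9900 = 0.899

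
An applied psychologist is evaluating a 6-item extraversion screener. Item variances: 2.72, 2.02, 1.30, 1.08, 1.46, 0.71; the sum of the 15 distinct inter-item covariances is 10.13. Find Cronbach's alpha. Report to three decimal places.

α = 0.823

ΣVar(i) = 2.72 + 2.02 + 1.30 + 1.08 + 1.46 + 0.71 = 9.29
Sum of distinct covariances = 10.13
total variance = ΣVar(i) + 2·Σcov = 9.29 + 2 × 10.13 = 29.55
α = (6/5)·(1 − 9.29/29.55) = 0.823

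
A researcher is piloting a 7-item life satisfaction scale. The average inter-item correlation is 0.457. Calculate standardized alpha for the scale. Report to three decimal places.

Standardized α = k·r̄ / (1 + (k−1)·r̄) = 7 × 0.457 / (1 + 6 × 0.457)
  = 3.1990 / 3.7420 = 0.855

α = 0.855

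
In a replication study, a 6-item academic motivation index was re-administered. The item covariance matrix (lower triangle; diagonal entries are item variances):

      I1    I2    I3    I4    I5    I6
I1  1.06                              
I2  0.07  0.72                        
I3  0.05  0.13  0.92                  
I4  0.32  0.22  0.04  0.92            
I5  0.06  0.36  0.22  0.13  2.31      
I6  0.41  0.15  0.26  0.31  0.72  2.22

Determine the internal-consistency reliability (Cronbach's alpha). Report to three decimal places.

ΣVar(i) = 1.06 + 0.72 + 0.92 + 0.92 + 2.31 + 2.22 = 8.15
Sum of the distinct covariances = 3.45
σ²_total = 8.15 + 2 × 3.45 = 15.05
α = (k/(k−1))·(1 − ΣVar(i)/σ²_total) = (6/5)·(1 − 8.15/15.05) = 0.550

Cronbach's alpha = 0.550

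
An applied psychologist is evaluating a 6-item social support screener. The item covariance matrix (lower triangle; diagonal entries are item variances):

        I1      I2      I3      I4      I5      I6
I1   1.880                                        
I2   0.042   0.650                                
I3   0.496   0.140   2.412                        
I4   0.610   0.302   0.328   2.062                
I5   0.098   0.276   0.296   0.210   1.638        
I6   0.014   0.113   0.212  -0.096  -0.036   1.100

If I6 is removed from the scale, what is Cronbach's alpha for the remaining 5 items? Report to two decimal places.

Remaining items: I1, I2, I3, I4, I5 (k = 5).
sum of item variances = 1.880 + 0.650 + 2.412 + 2.062 + 1.638 = 8.642
σ²_T = 8.642 + 2 × 2.798 = 14.238
α (item deleted) = (5/4)·(1 − 8.642/14.238) = 0.49

Cronbach's alpha = 0.49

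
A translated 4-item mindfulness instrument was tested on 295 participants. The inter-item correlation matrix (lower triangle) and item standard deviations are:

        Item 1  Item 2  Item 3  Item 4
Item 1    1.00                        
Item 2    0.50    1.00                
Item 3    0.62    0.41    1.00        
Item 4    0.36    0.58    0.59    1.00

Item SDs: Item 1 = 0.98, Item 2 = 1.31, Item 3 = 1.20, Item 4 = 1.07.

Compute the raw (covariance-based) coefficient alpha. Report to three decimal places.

Σσ²ᵢ = 0.98² + 1.31² + 1.20² + 1.07² = 5.2614
Covariances σ_ij = r_ij · s_i · s_j:
  σ(Item 1,Item 2) = 0.50 × 0.98 × 1.31 = 0.6419
  σ(Item 1,Item 3) = 0.62 × 0.98 × 1.20 = 0.7291
  σ(Item 1,Item 4) = 0.36 × 0.98 × 1.07 = 0.3775
  σ(Item 2,Item 3) = 0.41 × 1.31 × 1.20 = 0.6445
  σ(Item 2,Item 4) = 0.58 × 1.31 × 1.07 = 0.8130
  σ(Item 3,Item 4) = 0.59 × 1.20 × 1.07 = 0.7576
σ²_T = Σσ²ᵢ + 2·Σσ_ij = 5.2614 + 2 × 3.9636 = 13.1886
α = (4/3)·(1 − 5.2614/13.1886) = 0.801

α = 0.801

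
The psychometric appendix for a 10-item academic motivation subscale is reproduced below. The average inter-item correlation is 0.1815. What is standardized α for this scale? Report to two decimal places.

Standardized α = k·r̄ / (1 + (k−1)·r̄) = 10 × 0.1815 / (1 + 9 × 0.1815)
  = 1.8150 / 2.6335 = 0.69

α = 0.69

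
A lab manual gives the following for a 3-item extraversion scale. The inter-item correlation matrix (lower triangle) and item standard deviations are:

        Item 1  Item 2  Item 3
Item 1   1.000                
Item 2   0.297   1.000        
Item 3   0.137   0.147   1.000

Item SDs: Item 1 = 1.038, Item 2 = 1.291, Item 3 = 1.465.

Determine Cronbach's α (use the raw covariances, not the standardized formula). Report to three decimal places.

Σσ²ᵢ = 1.038² + 1.291² + 1.465² = 4.8903
Covariances σ_ij = r_ij · s_i · s_j:
  σ(Item 1,Item 2) = 0.297 × 1.038 × 1.291 = 0.3980
  σ(Item 1,Item 3) = 0.137 × 1.038 × 1.465 = 0.2083
  σ(Item 2,Item 3) = 0.147 × 1.291 × 1.465 = 0.2780
σ²_T = Σσ²ᵢ + 2·Σσ_ij = 4.8903 + 2 × 0.8843 = 6.6589
α = (3/2)·(1 − 4.8903/6.6589) = 0.398

α = 0.398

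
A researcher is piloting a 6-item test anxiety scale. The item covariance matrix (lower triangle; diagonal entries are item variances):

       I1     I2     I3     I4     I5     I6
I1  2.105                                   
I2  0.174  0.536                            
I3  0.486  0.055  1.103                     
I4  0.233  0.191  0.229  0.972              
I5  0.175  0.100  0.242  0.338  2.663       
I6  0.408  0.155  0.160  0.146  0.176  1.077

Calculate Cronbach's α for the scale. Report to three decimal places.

α = 0.523

ΣVar(i) = 2.105 + 0.536 + 1.103 + 0.972 + 2.663 + 1.077 = 8.456
Sum of off-diagonal covariances = 3.268
σ²_total = 8.456 + 2 × 3.268 = 14.992
α = (k/(k−1))·(1 − ΣVar(i)/σ²_total) = (6/5)·(1 − 8.456/14.992) = 0.523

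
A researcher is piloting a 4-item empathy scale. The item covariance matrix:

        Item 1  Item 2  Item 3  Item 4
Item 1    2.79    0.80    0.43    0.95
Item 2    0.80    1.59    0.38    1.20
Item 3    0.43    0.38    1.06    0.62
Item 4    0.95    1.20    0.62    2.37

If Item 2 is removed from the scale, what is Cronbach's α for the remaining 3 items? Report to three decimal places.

Remaining items: Item 1, Item 3, Item 4 (k = 3).
ΣVar(i) = 2.79 + 1.06 + 2.37 = 6.22
σ²_T = 6.22 + 2 × 2.00 = 10.22
α (item deleted) = (3/2)·(1 − 6.22/10.22) = 0.587

α = 0.587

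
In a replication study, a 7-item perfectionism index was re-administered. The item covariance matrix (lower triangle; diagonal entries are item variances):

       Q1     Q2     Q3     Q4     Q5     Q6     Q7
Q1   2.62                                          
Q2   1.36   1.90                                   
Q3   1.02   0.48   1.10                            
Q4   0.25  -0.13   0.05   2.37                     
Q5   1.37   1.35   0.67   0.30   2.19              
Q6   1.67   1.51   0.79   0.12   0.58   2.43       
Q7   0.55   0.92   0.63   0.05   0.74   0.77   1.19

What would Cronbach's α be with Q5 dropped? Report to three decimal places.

Cronbach's α = 0.760

Remaining items: Q1, Q2, Q3, Q4, Q6, Q7 (k = 6).
sum of item variances = 2.62 + 1.90 + 1.10 + 2.37 + 2.43 + 1.19 = 11.61
total variance = 11.61 + 2 × 10.04 = 31.69
α (item deleted) = (6/5)·(1 − 11.61/31.69) = 0.760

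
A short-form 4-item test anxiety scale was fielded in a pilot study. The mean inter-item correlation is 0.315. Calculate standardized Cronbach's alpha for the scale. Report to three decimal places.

standardized Cronbach's alpha = 0.648

Standardized α = k·r̄ / (1 + (k−1)·r̄) = 4 × 0.315 / (1 + 3 × 0.315)
  = 1.2600 / 1.9450 = 0.648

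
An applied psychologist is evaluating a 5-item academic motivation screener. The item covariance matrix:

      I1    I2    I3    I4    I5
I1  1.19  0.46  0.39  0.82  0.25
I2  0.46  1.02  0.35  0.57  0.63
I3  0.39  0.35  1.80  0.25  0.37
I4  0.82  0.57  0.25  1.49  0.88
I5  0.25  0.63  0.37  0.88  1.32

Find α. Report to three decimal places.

Σσ²ᵢ = 1.19 + 1.02 + 1.80 + 1.49 + 1.32 = 6.82
Σ_{i<j} σ_ij = 4.97
Var(T) = 6.82 + 2 × 4.97 = 16.76
α = (k/(k−1))·(1 − Σσ²ᵢ/Var(T)) = (5/4)·(1 − 6.82/16.76) = 0.741

α = 0.741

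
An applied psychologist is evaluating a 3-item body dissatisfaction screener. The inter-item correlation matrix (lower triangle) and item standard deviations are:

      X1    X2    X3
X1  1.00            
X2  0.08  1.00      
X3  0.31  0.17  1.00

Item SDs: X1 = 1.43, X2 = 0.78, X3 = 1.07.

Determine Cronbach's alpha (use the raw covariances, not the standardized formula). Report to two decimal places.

Cronbach's alpha = 0.41

Σσ²ᵢ = 1.43² + 0.78² + 1.07² = 3.7982
Covariances σ_ij = r_ij · s_i · s_j:
  σ(X1,X2) = 0.08 × 1.43 × 0.78 = 0.0892
  σ(X1,X3) = 0.31 × 1.43 × 1.07 = 0.4743
  σ(X2,X3) = 0.17 × 0.78 × 1.07 = 0.1419
σ²_T = Σσ²ᵢ + 2·Σσ_ij = 3.7982 + 2 × 0.7054 = 5.2090
α = (3/2)·(1 − 3.7982/5.2090) = 0.41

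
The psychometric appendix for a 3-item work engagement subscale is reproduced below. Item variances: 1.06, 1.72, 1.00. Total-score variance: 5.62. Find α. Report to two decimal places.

Σσ²ᵢ = 1.06 + 1.72 + 1.00 = 3.78
α = (k/(k−1))·(1 − Σσ²ᵢ/Var(T)) = (3/2)·(1 − 3.78/5.62) = 0.49

α = 0.49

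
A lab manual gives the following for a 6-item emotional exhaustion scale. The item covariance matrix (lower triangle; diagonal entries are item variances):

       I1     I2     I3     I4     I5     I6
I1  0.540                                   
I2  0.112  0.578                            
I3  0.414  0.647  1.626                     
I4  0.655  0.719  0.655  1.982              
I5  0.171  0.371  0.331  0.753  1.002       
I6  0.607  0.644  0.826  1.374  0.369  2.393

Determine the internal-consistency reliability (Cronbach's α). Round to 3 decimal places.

ΣVar(i) = 0.540 + 0.578 + 1.626 + 1.982 + 1.002 + 2.393 = 8.121
Sum of the distinct covariances = 8.648
total variance = 8.121 + 2 × 8.648 = 25.417
α = (k/(k−1))·(1 − ΣVar(i)/total variance) = (6/5)·(1 − 8.121/25.417) = 0.817

Cronbach's α = 0.817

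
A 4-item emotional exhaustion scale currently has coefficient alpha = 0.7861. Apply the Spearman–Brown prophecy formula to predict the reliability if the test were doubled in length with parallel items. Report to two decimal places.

predicted reliability = 0.88

Length factor m = 2
α' = m·α / (1 + (m−1)·α)
   = 2 × 0.7861 / (1 + (2 − 1) × 0.7861)
   = 1.5722 / 1.7861 = 0.88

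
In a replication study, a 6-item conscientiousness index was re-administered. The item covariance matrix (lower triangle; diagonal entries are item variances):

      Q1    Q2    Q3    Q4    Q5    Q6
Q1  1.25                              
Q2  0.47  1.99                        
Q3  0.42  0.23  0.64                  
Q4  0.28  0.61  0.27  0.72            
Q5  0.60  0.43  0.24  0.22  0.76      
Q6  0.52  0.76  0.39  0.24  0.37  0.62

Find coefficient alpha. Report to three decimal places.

coefficient alpha = 0.803

Σσ²ᵢ = 1.25 + 1.99 + 0.64 + 0.72 + 0.76 + 0.62 = 5.98
Sum of off-diagonal covariances = 6.05
σ²_T = 5.98 + 2 × 6.05 = 18.08
α = (k/(k−1))·(1 − Σσ²ᵢ/σ²_T) = (6/5)·(1 − 5.98/18.08) = 0.803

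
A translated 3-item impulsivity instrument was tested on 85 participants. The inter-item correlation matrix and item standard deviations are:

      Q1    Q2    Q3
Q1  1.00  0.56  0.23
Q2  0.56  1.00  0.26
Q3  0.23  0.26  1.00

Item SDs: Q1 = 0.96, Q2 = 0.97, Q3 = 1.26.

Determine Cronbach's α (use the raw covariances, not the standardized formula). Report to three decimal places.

Cronbach's α = 0.590

Σσ²ᵢ = 0.96² + 0.97² + 1.26² = 3.4501
Covariances σ_ij = r_ij · s_i · s_j:
  σ(Q1,Q2) = 0.56 × 0.96 × 0.97 = 0.5215
  σ(Q1,Q3) = 0.23 × 0.96 × 1.26 = 0.2782
  σ(Q2,Q3) = 0.26 × 0.97 × 1.26 = 0.3178
σ²_T = Σσ²ᵢ + 2·Σσ_ij = 3.4501 + 2 × 1.1175 = 5.6851
α = (3/2)·(1 − 3.4501/5.6851) = 0.590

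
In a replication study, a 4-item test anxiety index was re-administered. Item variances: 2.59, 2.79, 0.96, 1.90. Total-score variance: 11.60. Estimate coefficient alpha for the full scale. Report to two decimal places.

coefficient alpha = 0.39

ΣVar(i) = 2.59 + 2.79 + 0.96 + 1.90 = 8.24
α = (k/(k−1))·(1 − ΣVar(i)/σ²_T) = (4/3)·(1 − 8.24/11.60) = 0.39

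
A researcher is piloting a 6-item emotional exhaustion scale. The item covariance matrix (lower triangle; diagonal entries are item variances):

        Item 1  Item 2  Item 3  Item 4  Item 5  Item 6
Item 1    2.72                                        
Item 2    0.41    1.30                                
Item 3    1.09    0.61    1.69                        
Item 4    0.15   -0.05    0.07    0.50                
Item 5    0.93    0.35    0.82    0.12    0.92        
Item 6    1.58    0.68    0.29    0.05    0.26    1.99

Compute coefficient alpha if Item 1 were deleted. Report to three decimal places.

α = 0.625

Remaining items: Item 2, Item 3, Item 4, Item 5, Item 6 (k = 5).
Σσᵢ² = 1.30 + 1.69 + 0.50 + 0.92 + 1.99 = 6.40
σ²_T = 6.40 + 2 × 3.20 = 12.80
α (item deleted) = (5/4)·(1 − 6.40/12.80) = 0.625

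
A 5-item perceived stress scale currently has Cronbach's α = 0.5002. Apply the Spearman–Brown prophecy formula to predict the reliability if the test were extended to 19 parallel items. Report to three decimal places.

predicted reliability = 0.792

Length factor m = 19/5 = 3.8000
α' = m·α / (1 + (m−1)·α)
   = 19/5 × 0.5002 / (1 + (19/5 − 1) × 0.5002)
   = 1.9008 / 2.4006 = 0.792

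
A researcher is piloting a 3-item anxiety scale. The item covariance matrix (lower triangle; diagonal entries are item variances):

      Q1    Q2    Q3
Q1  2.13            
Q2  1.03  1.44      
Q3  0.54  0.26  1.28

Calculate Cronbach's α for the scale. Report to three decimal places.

Cronbach's α = 0.645

Σσᵢ² = 2.13 + 1.44 + 1.28 = 4.85
Sum of off-diagonal covariances = 1.83
σ²_total = 4.85 + 2 × 1.83 = 8.51
α = (k/(k−1))·(1 − Σσᵢ²/σ²_total) = (3/2)·(1 − 4.85/8.51) = 0.645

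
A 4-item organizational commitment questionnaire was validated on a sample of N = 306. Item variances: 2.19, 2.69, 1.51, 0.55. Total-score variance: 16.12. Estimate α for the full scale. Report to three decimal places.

ΣVar(i) = 2.19 + 2.69 + 1.51 + 0.55 = 6.94
α = (k/(k−1))·(1 − ΣVar(i)/σ²_T) = (4/3)·(1 − 6.94/16.12) = 0.759

α = 0.759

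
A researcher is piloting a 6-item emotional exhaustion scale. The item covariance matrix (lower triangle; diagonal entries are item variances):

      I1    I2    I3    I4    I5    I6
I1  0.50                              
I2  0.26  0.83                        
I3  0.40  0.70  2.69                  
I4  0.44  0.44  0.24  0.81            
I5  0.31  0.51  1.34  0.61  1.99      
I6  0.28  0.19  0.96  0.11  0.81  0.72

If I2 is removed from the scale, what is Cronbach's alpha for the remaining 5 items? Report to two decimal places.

Remaining items: I1, I3, I4, I5, I6 (k = 5).
sum of item variances = 0.50 + 2.69 + 0.81 + 1.99 + 0.72 = 6.71
σ²_T = 6.71 + 2 × 5.50 = 17.71
α (item deleted) = (5/4)·(1 − 6.71/17.71) = 0.78

α = 0.78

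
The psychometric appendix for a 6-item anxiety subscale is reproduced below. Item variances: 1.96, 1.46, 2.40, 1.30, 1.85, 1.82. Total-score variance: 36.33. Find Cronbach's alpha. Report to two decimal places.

Cronbach's alpha = 0.84

Σσᵢ² = 1.96 + 1.46 + 2.40 + 1.30 + 1.85 + 1.82 = 10.79
α = (k/(k−1))·(1 − Σσᵢ²/Var(T)) = (6/5)·(1 − 10.79/36.33) = 0.84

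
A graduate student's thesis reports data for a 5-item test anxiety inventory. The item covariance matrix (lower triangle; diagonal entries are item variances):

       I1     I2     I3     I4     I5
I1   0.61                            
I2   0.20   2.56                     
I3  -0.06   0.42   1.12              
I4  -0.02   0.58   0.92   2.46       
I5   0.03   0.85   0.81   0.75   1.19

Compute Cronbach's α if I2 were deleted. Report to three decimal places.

Remaining items: I1, I3, I4, I5 (k = 4).
Σσᵢ² = 0.61 + 1.12 + 2.46 + 1.19 = 5.38
Var(T) = 5.38 + 2 × 2.43 = 10.24
α (item deleted) = (4/3)·(1 − 5.38/10.24) = 0.633

α = 0.633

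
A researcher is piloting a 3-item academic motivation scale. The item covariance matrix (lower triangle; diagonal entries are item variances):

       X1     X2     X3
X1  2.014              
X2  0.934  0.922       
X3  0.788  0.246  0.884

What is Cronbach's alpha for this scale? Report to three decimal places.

Cronbach's alpha = 0.761

sum of item variances = 2.014 + 0.922 + 0.884 = 3.820
Sum of off-diagonal covariances = 1.968
σ²_T = 3.820 + 2 × 1.968 = 7.756
α = (k/(k−1))·(1 − sum of item variances/σ²_T) = (3/2)·(1 − 3.820/7.756) = 0.761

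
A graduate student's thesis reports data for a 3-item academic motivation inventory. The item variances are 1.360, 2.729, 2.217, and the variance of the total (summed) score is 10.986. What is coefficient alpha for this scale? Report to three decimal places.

α = 0.639

Σσᵢ² = 1.360 + 2.729 + 2.217 = 6.306
α = (k/(k−1))·(1 − Σσᵢ²/total variance) = (3/2)·(1 − 6.306/10.986) = 0.639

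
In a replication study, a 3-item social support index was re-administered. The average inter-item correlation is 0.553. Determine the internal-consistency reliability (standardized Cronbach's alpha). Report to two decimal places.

Standardized α = k·r̄ / (1 + (k−1)·r̄) = 3 × 0.553 / (1 + 2 × 0.553)
  = 1.6590 / 2.1060 = 0.79

α = 0.79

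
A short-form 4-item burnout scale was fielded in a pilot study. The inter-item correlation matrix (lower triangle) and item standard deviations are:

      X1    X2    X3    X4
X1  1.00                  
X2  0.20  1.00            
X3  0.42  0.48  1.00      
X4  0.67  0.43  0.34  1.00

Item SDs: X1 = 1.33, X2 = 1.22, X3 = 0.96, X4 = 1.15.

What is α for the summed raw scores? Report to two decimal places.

Σσ²ᵢ = 1.33² + 1.22² + 0.96² + 1.15² = 5.5014
Covariances σ_ij = r_ij · s_i · s_j:
  σ(X1,X2) = 0.20 × 1.33 × 1.22 = 0.3245
  σ(X1,X3) = 0.42 × 1.33 × 0.96 = 0.5363
  σ(X1,X4) = 0.67 × 1.33 × 1.15 = 1.0248
  σ(X2,X3) = 0.48 × 1.22 × 0.96 = 0.5622
  σ(X2,X4) = 0.43 × 1.22 × 1.15 = 0.6033
  σ(X3,X4) = 0.34 × 0.96 × 1.15 = 0.3754
σ²_T = Σσ²ᵢ + 2·Σσ_ij = 5.5014 + 2 × 3.4265 = 12.3544
α = (4/3)·(1 − 5.5014/12.3544) = 0.74

α = 0.74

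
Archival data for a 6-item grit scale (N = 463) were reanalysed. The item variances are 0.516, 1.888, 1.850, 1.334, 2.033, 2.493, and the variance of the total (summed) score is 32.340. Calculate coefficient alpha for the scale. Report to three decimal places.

α = 0.825

sum of item variances = 0.516 + 1.888 + 1.850 + 1.334 + 2.033 + 2.493 = 10.114
α = (k/(k−1))·(1 − sum of item variances/σ²_T) = (6/5)·(1 − 10.114/32.340) = 0.825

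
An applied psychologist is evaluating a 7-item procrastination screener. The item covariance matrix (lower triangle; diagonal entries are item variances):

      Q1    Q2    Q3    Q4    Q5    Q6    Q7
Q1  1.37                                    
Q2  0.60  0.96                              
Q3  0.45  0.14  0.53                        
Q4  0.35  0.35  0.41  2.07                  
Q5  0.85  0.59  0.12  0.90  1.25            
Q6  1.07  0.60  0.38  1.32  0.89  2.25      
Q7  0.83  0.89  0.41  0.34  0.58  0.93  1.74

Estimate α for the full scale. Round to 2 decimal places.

α = 0.84

sum of item variances = 1.37 + 0.96 + 0.53 + 2.07 + 1.25 + 2.25 + 1.74 = 10.17
Sum of the distinct covariances = 13.00
σ²_total = 10.17 + 2 × 13.00 = 36.17
α = (k/(k−1))·(1 − sum of item variances/σ²_total) = (7/6)·(1 − 10.17/36.17) = 0.84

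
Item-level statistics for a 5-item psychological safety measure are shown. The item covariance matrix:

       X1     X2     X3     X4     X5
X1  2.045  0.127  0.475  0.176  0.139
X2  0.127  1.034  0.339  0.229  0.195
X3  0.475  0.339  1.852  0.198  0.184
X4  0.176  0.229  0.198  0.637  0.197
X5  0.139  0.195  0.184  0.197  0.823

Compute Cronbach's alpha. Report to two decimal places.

sum of item variances = 2.045 + 1.034 + 1.852 + 0.637 + 0.823 = 6.391
Sum of off-diagonal covariances = 2.259
σ²_T = 6.391 + 2 × 2.259 = 10.909
α = (k/(k−1))·(1 − sum of item variances/σ²_T) = (5/4)·(1 − 6.391/10.909) = 0.52

α = 0.52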